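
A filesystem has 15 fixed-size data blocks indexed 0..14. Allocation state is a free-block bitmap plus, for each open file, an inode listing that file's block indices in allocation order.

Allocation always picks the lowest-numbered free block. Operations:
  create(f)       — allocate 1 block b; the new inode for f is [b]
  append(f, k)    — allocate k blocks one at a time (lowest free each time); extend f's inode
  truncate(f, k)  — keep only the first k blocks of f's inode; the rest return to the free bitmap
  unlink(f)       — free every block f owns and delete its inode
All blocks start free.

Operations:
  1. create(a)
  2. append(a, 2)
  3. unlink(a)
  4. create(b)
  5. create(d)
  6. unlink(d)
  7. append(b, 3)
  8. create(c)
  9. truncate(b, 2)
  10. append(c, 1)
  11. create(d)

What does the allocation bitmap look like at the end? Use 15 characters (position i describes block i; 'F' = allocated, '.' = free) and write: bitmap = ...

bitmap = FFFFF..........

create(a): bitmap=F.............. | a=[0]
append(a, 2): bitmap=FFF............ | a=[0, 1, 2]
unlink(a): bitmap=............... | 
create(b): bitmap=F.............. | b=[0]
create(d): bitmap=FF............. | b=[0] d=[1]
unlink(d): bitmap=F.............. | b=[0]
append(b, 3): bitmap=FFFF........... | b=[0, 1, 2, 3]
create(c): bitmap=FFFFF.......... | b=[0, 1, 2, 3] c=[4]
truncate(b, 2): bitmap=FF..F.......... | b=[0, 1] c=[4]
append(c, 1): bitmap=FFF.F.......... | b=[0, 1] c=[4, 2]
create(d): bitmap=FFFFF.......... | b=[0, 1] c=[4, 2] d=[3]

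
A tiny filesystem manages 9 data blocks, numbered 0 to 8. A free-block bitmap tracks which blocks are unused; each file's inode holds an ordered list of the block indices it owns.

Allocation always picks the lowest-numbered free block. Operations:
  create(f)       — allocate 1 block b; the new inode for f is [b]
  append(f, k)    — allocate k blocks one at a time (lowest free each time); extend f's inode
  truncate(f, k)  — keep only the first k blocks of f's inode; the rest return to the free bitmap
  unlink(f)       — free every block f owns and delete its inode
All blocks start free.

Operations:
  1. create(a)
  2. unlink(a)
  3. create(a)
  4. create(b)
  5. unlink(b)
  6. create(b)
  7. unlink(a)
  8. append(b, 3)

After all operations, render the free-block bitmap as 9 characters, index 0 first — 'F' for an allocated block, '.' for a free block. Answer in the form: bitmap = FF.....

bitmap = FFFF.....

[1] create(a) — a=0 (map F........)
[2] unlink(a) —  (map .........)
[3] create(a) — a=0 (map F........)
[4] create(b) — a=0 b=1 (map FF.......)
[5] unlink(b) — a=0 (map F........)
[6] create(b) — a=0 b=1 (map FF.......)
[7] unlink(a) — b=1 (map .F.......)
[8] append(b, 3) — b=1,0,2,3 (map FFFF.....)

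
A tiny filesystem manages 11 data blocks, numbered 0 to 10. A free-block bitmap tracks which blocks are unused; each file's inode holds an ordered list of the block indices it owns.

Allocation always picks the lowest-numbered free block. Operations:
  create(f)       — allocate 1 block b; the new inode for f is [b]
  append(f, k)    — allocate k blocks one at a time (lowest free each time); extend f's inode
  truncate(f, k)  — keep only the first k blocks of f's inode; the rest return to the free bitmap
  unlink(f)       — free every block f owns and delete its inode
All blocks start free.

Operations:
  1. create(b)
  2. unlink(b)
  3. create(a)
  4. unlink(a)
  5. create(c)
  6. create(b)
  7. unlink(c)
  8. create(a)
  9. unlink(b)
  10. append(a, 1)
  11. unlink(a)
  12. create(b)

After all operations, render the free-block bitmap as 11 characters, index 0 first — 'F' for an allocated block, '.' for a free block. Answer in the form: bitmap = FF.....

after create(b) → b:[0]  free=[F..........]
after unlink(b) →   free=[...........]
after create(a) → a:[0]  free=[F..........]
after unlink(a) →   free=[...........]
after create(c) → c:[0]  free=[F..........]
after create(b) → b:[1], c:[0]  free=[FF.........]
after unlink(c) → b:[1]  free=[.F.........]
after create(a) → a:[0], b:[1]  free=[FF.........]
after unlink(b) → a:[0]  free=[F..........]
after append(a, 1) → a:[0, 1]  free=[FF.........]
after unlink(a) →   free=[...........]
after create(b) → b:[0]  free=[F..........]

bitmap = F..........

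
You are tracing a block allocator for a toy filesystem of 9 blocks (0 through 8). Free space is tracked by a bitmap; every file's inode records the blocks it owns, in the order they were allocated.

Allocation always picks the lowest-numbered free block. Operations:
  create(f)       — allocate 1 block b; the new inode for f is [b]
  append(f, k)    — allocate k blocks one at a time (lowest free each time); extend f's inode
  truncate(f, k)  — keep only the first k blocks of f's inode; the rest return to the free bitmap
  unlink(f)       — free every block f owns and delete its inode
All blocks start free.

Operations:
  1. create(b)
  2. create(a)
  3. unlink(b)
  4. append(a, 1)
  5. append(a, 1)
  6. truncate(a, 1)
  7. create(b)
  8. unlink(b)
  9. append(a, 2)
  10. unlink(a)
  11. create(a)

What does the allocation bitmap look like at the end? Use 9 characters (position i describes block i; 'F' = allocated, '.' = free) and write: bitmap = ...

bitmap = F........

[1] create(b) — b=0 (map F........)
[2] create(a) — a=1 b=0 (map FF.......)
[3] unlink(b) — a=1 (map .F.......)
[4] append(a, 1) — a=1,0 (map FF.......)
[5] append(a, 1) — a=1,0,2 (map FFF......)
[6] truncate(a, 1) — a=1 (map .F.......)
[7] create(b) — a=1 b=0 (map FF.......)
[8] unlink(b) — a=1 (map .F.......)
[9] append(a, 2) — a=1,0,2 (map FFF......)
[10] unlink(a) —  (map .........)
[11] create(a) — a=0 (map F........)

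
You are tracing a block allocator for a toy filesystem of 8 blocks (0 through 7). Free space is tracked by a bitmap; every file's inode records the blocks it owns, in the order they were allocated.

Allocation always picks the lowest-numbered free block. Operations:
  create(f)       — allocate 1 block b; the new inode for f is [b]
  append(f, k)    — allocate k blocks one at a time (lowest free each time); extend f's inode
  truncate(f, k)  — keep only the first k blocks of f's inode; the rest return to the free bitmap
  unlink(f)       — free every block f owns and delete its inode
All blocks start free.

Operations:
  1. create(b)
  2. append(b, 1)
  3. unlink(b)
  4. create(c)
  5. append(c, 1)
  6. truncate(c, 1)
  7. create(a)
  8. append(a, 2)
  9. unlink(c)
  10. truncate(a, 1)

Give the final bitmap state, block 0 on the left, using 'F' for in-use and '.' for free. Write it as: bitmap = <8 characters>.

bitmap = .F......

after create(b) → b:[0]  free=[F.......]
after append(b, 1) → b:[0, 1]  free=[FF......]
after unlink(b) →   free=[........]
after create(c) → c:[0]  free=[F.......]
after append(c, 1) → c:[0, 1]  free=[FF......]
after truncate(c, 1) → c:[0]  free=[F.......]
after create(a) → a:[1], c:[0]  free=[FF......]
after append(a, 2) → a:[1, 2, 3], c:[0]  free=[FFFF....]
after unlink(c) → a:[1, 2, 3]  free=[.FFF....]
after truncate(a, 1) → a:[1]  free=[.F......]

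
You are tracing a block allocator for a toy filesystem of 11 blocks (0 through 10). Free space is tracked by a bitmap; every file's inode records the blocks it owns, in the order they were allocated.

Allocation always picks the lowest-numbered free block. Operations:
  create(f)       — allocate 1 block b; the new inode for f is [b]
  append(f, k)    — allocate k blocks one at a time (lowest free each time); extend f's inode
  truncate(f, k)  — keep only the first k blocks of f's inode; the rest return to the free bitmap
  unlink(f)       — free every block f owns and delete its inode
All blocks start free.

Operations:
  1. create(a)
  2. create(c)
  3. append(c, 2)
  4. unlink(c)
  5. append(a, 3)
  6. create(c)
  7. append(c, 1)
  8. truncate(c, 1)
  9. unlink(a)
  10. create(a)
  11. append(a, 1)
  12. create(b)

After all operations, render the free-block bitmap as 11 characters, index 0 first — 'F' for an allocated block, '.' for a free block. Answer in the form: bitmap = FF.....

bitmap = FFF.F......

[1] create(a) — a=0 (map F..........)
[2] create(c) — a=0 c=1 (map FF.........)
[3] append(c, 2) — a=0 c=1,2,3 (map FFFF.......)
[4] unlink(c) — a=0 (map F..........)
[5] append(a, 3) — a=0,1,2,3 (map FFFF.......)
[6] create(c) — a=0,1,2,3 c=4 (map FFFFF......)
[7] append(c, 1) — a=0,1,2,3 c=4,5 (map FFFFFF.....)
[8] truncate(c, 1) — a=0,1,2,3 c=4 (map FFFFF......)
[9] unlink(a) — c=4 (map ....F......)
[10] create(a) — a=0 c=4 (map F...F......)
[11] append(a, 1) — a=0,1 c=4 (map FF..F......)
[12] create(b) — a=0,1 b=2 c=4 (map FFF.F......)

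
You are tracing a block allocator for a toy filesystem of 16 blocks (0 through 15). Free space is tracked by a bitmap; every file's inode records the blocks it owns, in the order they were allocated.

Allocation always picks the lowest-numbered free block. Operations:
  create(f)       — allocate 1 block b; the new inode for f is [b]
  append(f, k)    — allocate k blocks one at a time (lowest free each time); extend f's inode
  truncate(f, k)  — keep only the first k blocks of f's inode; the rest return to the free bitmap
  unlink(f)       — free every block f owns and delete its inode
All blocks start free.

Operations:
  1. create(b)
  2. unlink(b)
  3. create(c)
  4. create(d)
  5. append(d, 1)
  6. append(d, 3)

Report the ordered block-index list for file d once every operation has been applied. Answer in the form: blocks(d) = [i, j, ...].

blocks(d) = [1, 2, 3, 4, 5]

create(b): bitmap=F............... | b=[0]
unlink(b): bitmap=................ | 
create(c): bitmap=F............... | c=[0]
create(d): bitmap=FF.............. | c=[0] d=[1]
append(d, 1): bitmap=FFF............. | c=[0] d=[1, 2]
append(d, 3): bitmap=FFFFFF.......... | c=[0] d=[1, 2, 3, 4, 5]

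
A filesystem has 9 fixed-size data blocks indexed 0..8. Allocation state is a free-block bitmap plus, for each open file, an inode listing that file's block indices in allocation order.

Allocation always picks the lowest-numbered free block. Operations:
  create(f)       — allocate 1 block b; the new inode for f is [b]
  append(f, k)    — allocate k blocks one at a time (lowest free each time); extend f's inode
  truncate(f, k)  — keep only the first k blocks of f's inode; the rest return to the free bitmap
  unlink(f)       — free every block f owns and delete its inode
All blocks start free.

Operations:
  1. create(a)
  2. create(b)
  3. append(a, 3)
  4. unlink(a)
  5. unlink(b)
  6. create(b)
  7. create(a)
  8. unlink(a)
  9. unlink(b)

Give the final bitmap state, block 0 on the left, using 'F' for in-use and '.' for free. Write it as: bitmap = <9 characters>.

bitmap = .........

[1] create(a) — a=0 (map F........)
[2] create(b) — a=0 b=1 (map FF.......)
[3] append(a, 3) — a=0,2,3,4 b=1 (map FFFFF....)
[4] unlink(a) — b=1 (map .F.......)
[5] unlink(b) —  (map .........)
[6] create(b) — b=0 (map F........)
[7] create(a) — a=1 b=0 (map FF.......)
[8] unlink(a) — b=0 (map F........)
[9] unlink(b) —  (map .........)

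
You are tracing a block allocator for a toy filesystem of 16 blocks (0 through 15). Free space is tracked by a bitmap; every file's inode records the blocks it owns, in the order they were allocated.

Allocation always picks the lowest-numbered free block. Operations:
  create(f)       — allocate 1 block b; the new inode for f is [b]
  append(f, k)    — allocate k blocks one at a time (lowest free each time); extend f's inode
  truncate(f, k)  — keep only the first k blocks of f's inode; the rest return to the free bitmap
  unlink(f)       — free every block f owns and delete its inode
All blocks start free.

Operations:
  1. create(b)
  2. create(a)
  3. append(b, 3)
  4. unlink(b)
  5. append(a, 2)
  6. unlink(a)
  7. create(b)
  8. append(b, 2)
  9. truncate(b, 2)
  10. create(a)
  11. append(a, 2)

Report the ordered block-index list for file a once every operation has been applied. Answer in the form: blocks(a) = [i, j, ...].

create(b): bitmap=F............... | b=[0]
create(a): bitmap=FF.............. | a=[1] b=[0]
append(b, 3): bitmap=FFFFF........... | a=[1] b=[0, 2, 3, 4]
unlink(b): bitmap=.F.............. | a=[1]
append(a, 2): bitmap=FFF............. | a=[1, 0, 2]
unlink(a): bitmap=................ | 
create(b): bitmap=F............... | b=[0]
append(b, 2): bitmap=FFF............. | b=[0, 1, 2]
truncate(b, 2): bitmap=FF.............. | b=[0, 1]
create(a): bitmap=FFF............. | a=[2] b=[0, 1]
append(a, 2): bitmap=FFFFF........... | a=[2, 3, 4] b=[0, 1]

blocks(a) = [2, 3, 4]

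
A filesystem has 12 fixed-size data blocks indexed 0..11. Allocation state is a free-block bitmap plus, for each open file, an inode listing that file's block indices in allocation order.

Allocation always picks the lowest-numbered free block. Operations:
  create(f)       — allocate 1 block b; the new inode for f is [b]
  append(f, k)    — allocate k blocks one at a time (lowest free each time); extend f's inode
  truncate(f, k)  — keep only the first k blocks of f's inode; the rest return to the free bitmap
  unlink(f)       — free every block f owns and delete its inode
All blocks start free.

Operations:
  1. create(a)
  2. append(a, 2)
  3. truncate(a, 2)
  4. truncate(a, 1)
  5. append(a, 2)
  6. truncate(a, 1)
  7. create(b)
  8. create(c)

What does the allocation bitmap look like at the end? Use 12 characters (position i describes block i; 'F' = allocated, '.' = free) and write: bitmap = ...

after create(a) → a:[0]  free=[F...........]
after append(a, 2) → a:[0, 1, 2]  free=[FFF.........]
after truncate(a, 2) → a:[0, 1]  free=[FF..........]
after truncate(a, 1) → a:[0]  free=[F...........]
after append(a, 2) → a:[0, 1, 2]  free=[FFF.........]
after truncate(a, 1) → a:[0]  free=[F...........]
after create(b) → a:[0], b:[1]  free=[FF..........]
after create(c) → a:[0], b:[1], c:[2]  free=[FFF.........]

bitmap = FFF.........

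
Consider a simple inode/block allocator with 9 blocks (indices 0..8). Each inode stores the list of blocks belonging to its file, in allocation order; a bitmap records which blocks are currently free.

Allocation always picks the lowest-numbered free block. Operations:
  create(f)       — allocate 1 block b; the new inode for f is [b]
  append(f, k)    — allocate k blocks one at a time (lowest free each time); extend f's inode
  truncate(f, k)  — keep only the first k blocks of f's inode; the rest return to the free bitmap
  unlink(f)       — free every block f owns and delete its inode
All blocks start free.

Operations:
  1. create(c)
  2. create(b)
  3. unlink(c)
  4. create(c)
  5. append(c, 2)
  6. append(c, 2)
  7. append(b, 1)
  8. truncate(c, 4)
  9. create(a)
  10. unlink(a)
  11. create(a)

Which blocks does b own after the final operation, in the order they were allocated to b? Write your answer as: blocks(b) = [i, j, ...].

after create(c) → c:[0]  free=[F........]
after create(b) → b:[1], c:[0]  free=[FF.......]
after unlink(c) → b:[1]  free=[.F.......]
after create(c) → b:[1], c:[0]  free=[FF.......]
after append(c, 2) → b:[1], c:[0, 2, 3]  free=[FFFF.....]
after append(c, 2) → b:[1], c:[0, 2, 3, 4, 5]  free=[FFFFFF...]
after append(b, 1) → b:[1, 6], c:[0, 2, 3, 4, 5]  free=[FFFFFFF..]
after truncate(c, 4) → b:[1, 6], c:[0, 2, 3, 4]  free=[FFFFF.F..]
after create(a) → a:[5], b:[1, 6], c:[0, 2, 3, 4]  free=[FFFFFFF..]
after unlink(a) → b:[1, 6], c:[0, 2, 3, 4]  free=[FFFFF.F..]
after create(a) → a:[5], b:[1, 6], c:[0, 2, 3, 4]  free=[FFFFFFF..]

blocks(b) = [1, 6]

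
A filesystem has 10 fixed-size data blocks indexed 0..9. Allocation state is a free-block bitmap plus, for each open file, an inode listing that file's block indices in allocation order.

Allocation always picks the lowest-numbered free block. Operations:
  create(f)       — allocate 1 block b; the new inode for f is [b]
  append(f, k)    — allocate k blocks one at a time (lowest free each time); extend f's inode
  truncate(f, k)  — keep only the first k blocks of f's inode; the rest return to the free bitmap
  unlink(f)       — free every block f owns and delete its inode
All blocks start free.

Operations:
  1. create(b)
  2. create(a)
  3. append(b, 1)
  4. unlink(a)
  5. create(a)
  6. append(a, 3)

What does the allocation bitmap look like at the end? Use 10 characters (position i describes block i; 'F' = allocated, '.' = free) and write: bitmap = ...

bitmap = FFFFFF....

create(b): bitmap=F......... | b=[0]
create(a): bitmap=FF........ | a=[1] b=[0]
append(b, 1): bitmap=FFF....... | a=[1] b=[0, 2]
unlink(a): bitmap=F.F....... | b=[0, 2]
create(a): bitmap=FFF....... | a=[1] b=[0, 2]
append(a, 3): bitmap=FFFFFF.... | a=[1, 3, 4, 5] b=[0, 2]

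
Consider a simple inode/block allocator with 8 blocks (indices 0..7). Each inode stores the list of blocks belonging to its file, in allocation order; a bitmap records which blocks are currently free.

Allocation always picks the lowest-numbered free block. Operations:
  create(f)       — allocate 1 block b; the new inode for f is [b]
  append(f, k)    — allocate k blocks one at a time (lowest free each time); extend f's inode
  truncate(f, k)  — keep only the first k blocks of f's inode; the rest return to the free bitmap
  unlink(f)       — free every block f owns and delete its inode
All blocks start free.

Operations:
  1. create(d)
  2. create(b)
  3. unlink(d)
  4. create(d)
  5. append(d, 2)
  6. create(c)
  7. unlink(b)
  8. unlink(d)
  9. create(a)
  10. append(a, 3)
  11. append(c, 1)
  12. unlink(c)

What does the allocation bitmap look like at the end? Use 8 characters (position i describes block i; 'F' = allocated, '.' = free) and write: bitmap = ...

bitmap = FFFF....

  1. create(d)  ⇒  F.......  {d→[0]}
  2. create(b)  ⇒  FF......  {b→[1]; d→[0]}
  3. unlink(d)  ⇒  .F......  {b→[1]}
  4. create(d)  ⇒  FF......  {b→[1]; d→[0]}
  5. append(d, 2)  ⇒  FFFF....  {b→[1]; d→[0, 2, 3]}
  6. create(c)  ⇒  FFFFF...  {b→[1]; c→[4]; d→[0, 2, 3]}
  7. unlink(b)  ⇒  F.FFF...  {c→[4]; d→[0, 2, 3]}
  8. unlink(d)  ⇒  ....F...  {c→[4]}
  9. create(a)  ⇒  F...F...  {a→[0]; c→[4]}
  10. append(a, 3)  ⇒  FFFFF...  {a→[0, 1, 2, 3]; c→[4]}
  11. append(c, 1)  ⇒  FFFFFF..  {a→[0, 1, 2, 3]; c→[4, 5]}
  12. unlink(c)  ⇒  FFFF....  {a→[0, 1, 2, 3]}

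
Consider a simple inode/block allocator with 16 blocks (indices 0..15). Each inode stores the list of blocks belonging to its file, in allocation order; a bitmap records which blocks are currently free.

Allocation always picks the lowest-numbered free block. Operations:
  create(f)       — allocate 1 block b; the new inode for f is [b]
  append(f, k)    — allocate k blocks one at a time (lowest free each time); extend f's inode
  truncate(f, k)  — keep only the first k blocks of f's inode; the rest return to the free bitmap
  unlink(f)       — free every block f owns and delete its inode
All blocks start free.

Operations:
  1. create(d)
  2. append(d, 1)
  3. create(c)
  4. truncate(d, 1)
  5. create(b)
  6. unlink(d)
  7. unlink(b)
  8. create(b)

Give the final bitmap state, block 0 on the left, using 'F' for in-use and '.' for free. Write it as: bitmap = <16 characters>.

bitmap = F.F.............

[1] create(d) — d=0 (map F...............)
[2] append(d, 1) — d=0,1 (map FF..............)
[3] create(c) — c=2 d=0,1 (map FFF.............)
[4] truncate(d, 1) — c=2 d=0 (map F.F.............)
[5] create(b) — b=1 c=2 d=0 (map FFF.............)
[6] unlink(d) — b=1 c=2 (map .FF.............)
[7] unlink(b) — c=2 (map ..F.............)
[8] create(b) — b=0 c=2 (map F.F.............)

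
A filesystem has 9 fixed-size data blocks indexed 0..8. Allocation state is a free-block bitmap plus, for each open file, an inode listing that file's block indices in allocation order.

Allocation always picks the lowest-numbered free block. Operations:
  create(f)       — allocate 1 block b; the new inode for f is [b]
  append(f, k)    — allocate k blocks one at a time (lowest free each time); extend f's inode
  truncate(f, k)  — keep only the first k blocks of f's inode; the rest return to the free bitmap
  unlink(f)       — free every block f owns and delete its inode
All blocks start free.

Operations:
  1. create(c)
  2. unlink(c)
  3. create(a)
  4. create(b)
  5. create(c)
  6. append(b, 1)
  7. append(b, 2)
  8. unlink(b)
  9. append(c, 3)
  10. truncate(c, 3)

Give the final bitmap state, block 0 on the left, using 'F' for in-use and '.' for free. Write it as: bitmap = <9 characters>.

bitmap = FFFF.....

after create(c) → c:[0]  free=[F........]
after unlink(c) →   free=[.........]
after create(a) → a:[0]  free=[F........]
after create(b) → a:[0], b:[1]  free=[FF.......]
after create(c) → a:[0], b:[1], c:[2]  free=[FFF......]
after append(b, 1) → a:[0], b:[1, 3], c:[2]  free=[FFFF.....]
after append(b, 2) → a:[0], b:[1, 3, 4, 5], c:[2]  free=[FFFFFF...]
after unlink(b) → a:[0], c:[2]  free=[F.F......]
after append(c, 3) → a:[0], c:[2, 1, 3, 4]  free=[FFFFF....]
after truncate(c, 3) → a:[0], c:[2, 1, 3]  free=[FFFF.....]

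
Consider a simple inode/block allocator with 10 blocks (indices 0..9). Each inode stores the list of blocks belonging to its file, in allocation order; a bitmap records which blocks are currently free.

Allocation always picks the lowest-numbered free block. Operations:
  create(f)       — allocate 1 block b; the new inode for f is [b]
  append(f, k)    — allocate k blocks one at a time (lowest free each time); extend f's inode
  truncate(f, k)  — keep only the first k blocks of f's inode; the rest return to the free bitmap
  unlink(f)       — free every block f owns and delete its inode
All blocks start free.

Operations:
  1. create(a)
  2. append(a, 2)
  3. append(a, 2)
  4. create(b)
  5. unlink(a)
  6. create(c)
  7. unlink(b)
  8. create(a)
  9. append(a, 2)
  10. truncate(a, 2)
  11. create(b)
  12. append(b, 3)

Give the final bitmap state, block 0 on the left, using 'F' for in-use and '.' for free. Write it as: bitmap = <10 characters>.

bitmap = FFFFFFF...

  1. create(a)  ⇒  F.........  {a→[0]}
  2. append(a, 2)  ⇒  FFF.......  {a→[0, 1, 2]}
  3. append(a, 2)  ⇒  FFFFF.....  {a→[0, 1, 2, 3, 4]}
  4. create(b)  ⇒  FFFFFF....  {a→[0, 1, 2, 3, 4]; b→[5]}
  5. unlink(a)  ⇒  .....F....  {b→[5]}
  6. create(c)  ⇒  F....F....  {b→[5]; c→[0]}
  7. unlink(b)  ⇒  F.........  {c→[0]}
  8. create(a)  ⇒  FF........  {a→[1]; c→[0]}
  9. append(a, 2)  ⇒  FFFF......  {a→[1, 2, 3]; c→[0]}
  10. truncate(a, 2)  ⇒  FFF.......  {a→[1, 2]; c→[0]}
  11. create(b)  ⇒  FFFF......  {a→[1, 2]; b→[3]; c→[0]}
  12. append(b, 3)  ⇒  FFFFFFF...  {a→[1, 2]; b→[3, 4, 5, 6]; c→[0]}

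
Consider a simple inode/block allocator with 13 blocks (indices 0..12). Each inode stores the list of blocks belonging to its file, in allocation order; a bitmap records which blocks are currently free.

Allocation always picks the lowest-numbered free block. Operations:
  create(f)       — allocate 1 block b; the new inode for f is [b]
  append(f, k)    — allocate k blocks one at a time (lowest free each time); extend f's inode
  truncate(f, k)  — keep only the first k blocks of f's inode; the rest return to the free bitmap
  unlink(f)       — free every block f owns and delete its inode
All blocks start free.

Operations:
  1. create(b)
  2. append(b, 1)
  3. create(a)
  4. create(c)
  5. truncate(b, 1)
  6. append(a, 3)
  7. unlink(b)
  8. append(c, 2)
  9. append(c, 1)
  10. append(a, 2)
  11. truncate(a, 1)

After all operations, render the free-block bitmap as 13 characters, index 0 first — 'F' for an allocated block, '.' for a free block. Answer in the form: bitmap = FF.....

  1. create(b)  ⇒  F............  {b→[0]}
  2. append(b, 1)  ⇒  FF...........  {b→[0, 1]}
  3. create(a)  ⇒  FFF..........  {a→[2]; b→[0, 1]}
  4. create(c)  ⇒  FFFF.........  {a→[2]; b→[0, 1]; c→[3]}
  5. truncate(b, 1)  ⇒  F.FF.........  {a→[2]; b→[0]; c→[3]}
  6. append(a, 3)  ⇒  FFFFFF.......  {a→[2, 1, 4, 5]; b→[0]; c→[3]}
  7. unlink(b)  ⇒  .FFFFF.......  {a→[2, 1, 4, 5]; c→[3]}
  8. append(c, 2)  ⇒  FFFFFFF......  {a→[2, 1, 4, 5]; c→[3, 0, 6]}
  9. append(c, 1)  ⇒  FFFFFFFF.....  {a→[2, 1, 4, 5]; c→[3, 0, 6, 7]}
  10. append(a, 2)  ⇒  FFFFFFFFFF...  {a→[2, 1, 4, 5, 8, 9]; c→[3, 0, 6, 7]}
  11. truncate(a, 1)  ⇒  F.FF..FF.....  {a→[2]; c→[3, 0, 6, 7]}

bitmap = F.FF..FF.....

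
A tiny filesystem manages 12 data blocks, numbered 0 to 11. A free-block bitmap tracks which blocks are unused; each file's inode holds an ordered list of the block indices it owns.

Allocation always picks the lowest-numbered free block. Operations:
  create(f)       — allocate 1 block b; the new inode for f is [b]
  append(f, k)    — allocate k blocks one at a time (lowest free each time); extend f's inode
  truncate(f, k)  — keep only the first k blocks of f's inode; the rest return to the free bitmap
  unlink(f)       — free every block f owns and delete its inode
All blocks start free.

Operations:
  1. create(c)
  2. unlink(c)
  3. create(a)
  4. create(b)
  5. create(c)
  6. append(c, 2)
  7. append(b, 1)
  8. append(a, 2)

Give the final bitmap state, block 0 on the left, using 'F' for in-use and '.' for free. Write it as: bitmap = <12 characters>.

bitmap = FFFFFFFF....

after create(c) → c:[0]  free=[F...........]
after unlink(c) →   free=[............]
after create(a) → a:[0]  free=[F...........]
after create(b) → a:[0], b:[1]  free=[FF..........]
after create(c) → a:[0], b:[1], c:[2]  free=[FFF.........]
after append(c, 2) → a:[0], b:[1], c:[2, 3, 4]  free=[FFFFF.......]
after append(b, 1) → a:[0], b:[1, 5], c:[2, 3, 4]  free=[FFFFFF......]
after append(a, 2) → a:[0, 6, 7], b:[1, 5], c:[2, 3, 4]  free=[FFFFFFFF....]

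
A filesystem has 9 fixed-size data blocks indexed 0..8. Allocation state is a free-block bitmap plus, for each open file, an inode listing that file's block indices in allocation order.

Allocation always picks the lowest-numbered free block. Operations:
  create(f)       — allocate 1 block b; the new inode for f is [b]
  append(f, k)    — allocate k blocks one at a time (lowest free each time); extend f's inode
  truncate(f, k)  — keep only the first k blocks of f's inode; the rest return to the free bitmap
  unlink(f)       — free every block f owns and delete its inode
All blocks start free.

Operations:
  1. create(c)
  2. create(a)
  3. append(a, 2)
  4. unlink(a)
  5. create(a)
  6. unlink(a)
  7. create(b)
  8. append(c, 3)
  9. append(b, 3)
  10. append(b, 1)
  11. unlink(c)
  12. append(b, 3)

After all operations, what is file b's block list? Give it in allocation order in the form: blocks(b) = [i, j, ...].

after create(c) → c:[0]  free=[F........]
after create(a) → a:[1], c:[0]  free=[FF.......]
after append(a, 2) → a:[1, 2, 3], c:[0]  free=[FFFF.....]
after unlink(a) → c:[0]  free=[F........]
after create(a) → a:[1], c:[0]  free=[FF.......]
after unlink(a) → c:[0]  free=[F........]
after create(b) → b:[1], c:[0]  free=[FF.......]
after append(c, 3) → b:[1], c:[0, 2, 3, 4]  free=[FFFFF....]
after append(b, 3) → b:[1, 5, 6, 7], c:[0, 2, 3, 4]  free=[FFFFFFFF.]
after append(b, 1) → b:[1, 5, 6, 7, 8], c:[0, 2, 3, 4]  free=[FFFFFFFFF]
after unlink(c) → b:[1, 5, 6, 7, 8]  free=[.F...FFFF]
after append(b, 3) → b:[1, 5, 6, 7, 8, 0, 2, 3]  free=[FFFF.FFFF]

blocks(b) = [1, 5, 6, 7, 8, 0, 2, 3]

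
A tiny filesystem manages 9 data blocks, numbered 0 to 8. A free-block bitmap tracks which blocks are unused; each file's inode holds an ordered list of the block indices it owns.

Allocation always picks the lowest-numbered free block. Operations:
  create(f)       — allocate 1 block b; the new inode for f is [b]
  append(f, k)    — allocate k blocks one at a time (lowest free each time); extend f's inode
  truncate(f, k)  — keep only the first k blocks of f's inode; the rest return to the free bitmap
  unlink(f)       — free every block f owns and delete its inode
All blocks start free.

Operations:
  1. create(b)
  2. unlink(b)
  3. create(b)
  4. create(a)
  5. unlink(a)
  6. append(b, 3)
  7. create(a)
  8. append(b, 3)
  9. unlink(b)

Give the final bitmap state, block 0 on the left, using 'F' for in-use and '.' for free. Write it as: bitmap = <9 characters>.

after create(b) → b:[0]  free=[F........]
after unlink(b) →   free=[.........]
after create(b) → b:[0]  free=[F........]
after create(a) → a:[1], b:[0]  free=[FF.......]
after unlink(a) → b:[0]  free=[F........]
after append(b, 3) → b:[0, 1, 2, 3]  free=[FFFF.....]
after create(a) → a:[4], b:[0, 1, 2, 3]  free=[FFFFF....]
after append(b, 3) → a:[4], b:[0, 1, 2, 3, 5, 6, 7]  free=[FFFFFFFF.]
after unlink(b) → a:[4]  free=[....F....]

bitmap = ....F....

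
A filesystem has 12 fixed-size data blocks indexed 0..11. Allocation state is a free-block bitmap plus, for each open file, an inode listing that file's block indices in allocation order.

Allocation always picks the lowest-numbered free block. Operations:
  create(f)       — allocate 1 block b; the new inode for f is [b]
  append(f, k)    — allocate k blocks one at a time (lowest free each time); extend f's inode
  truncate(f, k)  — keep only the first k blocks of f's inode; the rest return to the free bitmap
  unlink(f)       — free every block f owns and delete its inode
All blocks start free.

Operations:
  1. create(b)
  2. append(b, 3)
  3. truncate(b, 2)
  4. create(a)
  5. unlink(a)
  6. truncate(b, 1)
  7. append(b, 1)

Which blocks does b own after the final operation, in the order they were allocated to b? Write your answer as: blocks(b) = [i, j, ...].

create(b): bitmap=F........... | b=[0]
append(b, 3): bitmap=FFFF........ | b=[0, 1, 2, 3]
truncate(b, 2): bitmap=FF.......... | b=[0, 1]
create(a): bitmap=FFF......... | a=[2] b=[0, 1]
unlink(a): bitmap=FF.......... | b=[0, 1]
truncate(b, 1): bitmap=F........... | b=[0]
append(b, 1): bitmap=FF.......... | b=[0, 1]

blocks(b) = [0, 1]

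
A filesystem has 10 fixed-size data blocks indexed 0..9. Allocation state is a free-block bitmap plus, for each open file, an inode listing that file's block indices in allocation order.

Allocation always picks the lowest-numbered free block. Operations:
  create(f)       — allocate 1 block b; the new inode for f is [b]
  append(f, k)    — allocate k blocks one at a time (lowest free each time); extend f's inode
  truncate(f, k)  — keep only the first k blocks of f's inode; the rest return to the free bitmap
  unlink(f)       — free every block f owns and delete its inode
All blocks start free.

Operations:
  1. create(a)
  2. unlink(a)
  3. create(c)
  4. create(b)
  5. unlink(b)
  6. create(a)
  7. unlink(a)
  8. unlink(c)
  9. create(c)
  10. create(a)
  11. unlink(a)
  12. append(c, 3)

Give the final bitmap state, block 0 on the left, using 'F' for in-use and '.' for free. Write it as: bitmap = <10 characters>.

  1. create(a)  ⇒  F.........  {a→[0]}
  2. unlink(a)  ⇒  ..........  {}
  3. create(c)  ⇒  F.........  {c→[0]}
  4. create(b)  ⇒  FF........  {b→[1]; c→[0]}
  5. unlink(b)  ⇒  F.........  {c→[0]}
  6. create(a)  ⇒  FF........  {a→[1]; c→[0]}
  7. unlink(a)  ⇒  F.........  {c→[0]}
  8. unlink(c)  ⇒  ..........  {}
  9. create(c)  ⇒  F.........  {c→[0]}
  10. create(a)  ⇒  FF........  {a→[1]; c→[0]}
  11. unlink(a)  ⇒  F.........  {c→[0]}
  12. append(c, 3)  ⇒  FFFF......  {c→[0, 1, 2, 3]}

bitmap = FFFF......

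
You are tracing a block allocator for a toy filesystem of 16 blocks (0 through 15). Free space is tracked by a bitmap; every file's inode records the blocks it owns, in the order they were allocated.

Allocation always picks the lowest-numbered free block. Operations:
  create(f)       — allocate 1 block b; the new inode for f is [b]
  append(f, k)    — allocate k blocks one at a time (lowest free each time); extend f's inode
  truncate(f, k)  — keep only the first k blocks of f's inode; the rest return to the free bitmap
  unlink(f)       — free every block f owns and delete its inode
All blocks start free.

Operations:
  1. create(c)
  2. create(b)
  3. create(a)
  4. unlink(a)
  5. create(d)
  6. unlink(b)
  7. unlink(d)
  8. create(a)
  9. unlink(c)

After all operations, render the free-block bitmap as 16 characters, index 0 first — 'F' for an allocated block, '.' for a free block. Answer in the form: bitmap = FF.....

  1. create(c)  ⇒  F...............  {c→[0]}
  2. create(b)  ⇒  FF..............  {b→[1]; c→[0]}
  3. create(a)  ⇒  FFF.............  {a→[2]; b→[1]; c→[0]}
  4. unlink(a)  ⇒  FF..............  {b→[1]; c→[0]}
  5. create(d)  ⇒  FFF.............  {b→[1]; c→[0]; d→[2]}
  6. unlink(b)  ⇒  F.F.............  {c→[0]; d→[2]}
  7. unlink(d)  ⇒  F...............  {c→[0]}
  8. create(a)  ⇒  FF..............  {a→[1]; c→[0]}
  9. unlink(c)  ⇒  .F..............  {a→[1]}

bitmap = .F..............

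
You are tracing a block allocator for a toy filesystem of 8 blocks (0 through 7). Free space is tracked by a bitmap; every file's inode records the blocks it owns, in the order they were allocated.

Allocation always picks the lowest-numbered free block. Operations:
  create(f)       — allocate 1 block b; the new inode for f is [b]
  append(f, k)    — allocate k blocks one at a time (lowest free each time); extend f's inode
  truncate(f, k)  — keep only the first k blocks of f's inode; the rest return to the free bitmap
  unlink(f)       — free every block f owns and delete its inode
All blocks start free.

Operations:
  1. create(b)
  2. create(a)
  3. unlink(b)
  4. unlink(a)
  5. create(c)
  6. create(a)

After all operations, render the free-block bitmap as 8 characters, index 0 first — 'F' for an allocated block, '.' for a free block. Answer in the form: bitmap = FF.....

create(b): bitmap=F....... | b=[0]
create(a): bitmap=FF...... | a=[1] b=[0]
unlink(b): bitmap=.F...... | a=[1]
unlink(a): bitmap=........ | 
create(c): bitmap=F....... | c=[0]
create(a): bitmap=FF...... | a=[1] c=[0]

bitmap = FF......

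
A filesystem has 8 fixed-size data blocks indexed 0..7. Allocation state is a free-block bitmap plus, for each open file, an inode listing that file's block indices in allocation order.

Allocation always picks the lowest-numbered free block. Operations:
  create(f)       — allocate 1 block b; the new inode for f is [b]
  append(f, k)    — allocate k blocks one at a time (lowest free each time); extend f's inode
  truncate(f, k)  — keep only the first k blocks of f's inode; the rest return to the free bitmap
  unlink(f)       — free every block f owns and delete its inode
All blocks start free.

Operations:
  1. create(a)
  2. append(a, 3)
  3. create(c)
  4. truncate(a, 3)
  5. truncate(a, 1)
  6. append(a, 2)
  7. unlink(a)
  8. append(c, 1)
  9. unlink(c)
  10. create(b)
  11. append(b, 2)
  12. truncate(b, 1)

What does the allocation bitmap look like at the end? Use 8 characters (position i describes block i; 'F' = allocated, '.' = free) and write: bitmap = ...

bitmap = F.......

after create(a) → a:[0]  free=[F.......]
after append(a, 3) → a:[0, 1, 2, 3]  free=[FFFF....]
after create(c) → a:[0, 1, 2, 3], c:[4]  free=[FFFFF...]
after truncate(a, 3) → a:[0, 1, 2], c:[4]  free=[FFF.F...]
after truncate(a, 1) → a:[0], c:[4]  free=[F...F...]
after append(a, 2) → a:[0, 1, 2], c:[4]  free=[FFF.F...]
after unlink(a) → c:[4]  free=[....F...]
after append(c, 1) → c:[4, 0]  free=[F...F...]
after unlink(c) →   free=[........]
after create(b) → b:[0]  free=[F.......]
after append(b, 2) → b:[0, 1, 2]  free=[FFF.....]
after truncate(b, 1) → b:[0]  free=[F.......]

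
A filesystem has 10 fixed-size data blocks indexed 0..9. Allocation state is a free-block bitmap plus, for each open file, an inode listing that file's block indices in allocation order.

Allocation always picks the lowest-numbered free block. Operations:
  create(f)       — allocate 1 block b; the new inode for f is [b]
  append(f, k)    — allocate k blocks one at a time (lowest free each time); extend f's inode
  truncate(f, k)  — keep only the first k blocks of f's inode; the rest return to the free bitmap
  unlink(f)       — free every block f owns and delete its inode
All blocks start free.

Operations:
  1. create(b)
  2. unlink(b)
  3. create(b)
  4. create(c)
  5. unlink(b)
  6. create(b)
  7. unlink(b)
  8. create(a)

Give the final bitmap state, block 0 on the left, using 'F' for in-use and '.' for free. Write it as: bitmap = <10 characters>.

[1] create(b) — b=0 (map F.........)
[2] unlink(b) —  (map ..........)
[3] create(b) — b=0 (map F.........)
[4] create(c) — b=0 c=1 (map FF........)
[5] unlink(b) — c=1 (map .F........)
[6] create(b) — b=0 c=1 (map FF........)
[7] unlink(b) — c=1 (map .F........)
[8] create(a) — a=0 c=1 (map FF........)

bitmap = FF........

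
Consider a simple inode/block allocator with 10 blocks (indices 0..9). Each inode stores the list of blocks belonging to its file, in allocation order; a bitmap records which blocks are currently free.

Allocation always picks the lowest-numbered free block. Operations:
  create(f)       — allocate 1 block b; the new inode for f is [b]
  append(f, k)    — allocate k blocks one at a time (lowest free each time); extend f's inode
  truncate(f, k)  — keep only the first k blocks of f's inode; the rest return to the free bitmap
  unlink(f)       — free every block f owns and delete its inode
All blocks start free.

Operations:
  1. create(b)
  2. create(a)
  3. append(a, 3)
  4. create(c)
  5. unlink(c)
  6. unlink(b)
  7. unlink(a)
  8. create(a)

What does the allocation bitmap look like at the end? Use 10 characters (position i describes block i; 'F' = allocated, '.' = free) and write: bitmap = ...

create(b): bitmap=F......... | b=[0]
create(a): bitmap=FF........ | a=[1] b=[0]
append(a, 3): bitmap=FFFFF..... | a=[1, 2, 3, 4] b=[0]
create(c): bitmap=FFFFFF.... | a=[1, 2, 3, 4] b=[0] c=[5]
unlink(c): bitmap=FFFFF..... | a=[1, 2, 3, 4] b=[0]
unlink(b): bitmap=.FFFF..... | a=[1, 2, 3, 4]
unlink(a): bitmap=.......... | 
create(a): bitmap=F......... | a=[0]

bitmap = F.........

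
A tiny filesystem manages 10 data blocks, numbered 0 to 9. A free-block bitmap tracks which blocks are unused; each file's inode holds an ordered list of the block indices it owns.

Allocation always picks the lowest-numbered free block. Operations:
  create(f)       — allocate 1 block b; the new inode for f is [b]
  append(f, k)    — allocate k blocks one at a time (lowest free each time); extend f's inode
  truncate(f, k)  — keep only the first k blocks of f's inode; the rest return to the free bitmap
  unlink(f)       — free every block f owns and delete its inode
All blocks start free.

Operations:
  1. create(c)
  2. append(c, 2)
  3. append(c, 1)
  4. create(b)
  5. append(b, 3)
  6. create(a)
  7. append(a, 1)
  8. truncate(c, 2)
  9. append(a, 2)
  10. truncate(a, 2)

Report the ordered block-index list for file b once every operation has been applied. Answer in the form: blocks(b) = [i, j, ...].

create(c): bitmap=F......... | c=[0]
append(c, 2): bitmap=FFF....... | c=[0, 1, 2]
append(c, 1): bitmap=FFFF...... | c=[0, 1, 2, 3]
create(b): bitmap=FFFFF..... | b=[4] c=[0, 1, 2, 3]
append(b, 3): bitmap=FFFFFFFF.. | b=[4, 5, 6, 7] c=[0, 1, 2, 3]
create(a): bitmap=FFFFFFFFF. | a=[8] b=[4, 5, 6, 7] c=[0, 1, 2, 3]
append(a, 1): bitmap=FFFFFFFFFF | a=[8, 9] b=[4, 5, 6, 7] c=[0, 1, 2, 3]
truncate(c, 2): bitmap=FF..FFFFFF | a=[8, 9] b=[4, 5, 6, 7] c=[0, 1]
append(a, 2): bitmap=FFFFFFFFFF | a=[8, 9, 2, 3] b=[4, 5, 6, 7] c=[0, 1]
truncate(a, 2): bitmap=FF..FFFFFF | a=[8, 9] b=[4, 5, 6, 7] c=[0, 1]

blocks(b) = [4, 5, 6, 7]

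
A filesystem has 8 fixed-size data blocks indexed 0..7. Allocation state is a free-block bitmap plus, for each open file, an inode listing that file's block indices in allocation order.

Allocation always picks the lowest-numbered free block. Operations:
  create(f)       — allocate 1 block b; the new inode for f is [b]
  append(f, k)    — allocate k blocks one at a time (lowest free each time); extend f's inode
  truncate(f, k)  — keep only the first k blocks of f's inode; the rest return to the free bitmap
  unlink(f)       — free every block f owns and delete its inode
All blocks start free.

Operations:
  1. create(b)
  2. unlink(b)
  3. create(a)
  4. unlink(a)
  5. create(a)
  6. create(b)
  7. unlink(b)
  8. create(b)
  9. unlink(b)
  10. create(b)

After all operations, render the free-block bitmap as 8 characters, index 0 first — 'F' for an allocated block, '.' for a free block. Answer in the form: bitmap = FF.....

bitmap = FF......

  1. create(b)  ⇒  F.......  {b→[0]}
  2. unlink(b)  ⇒  ........  {}
  3. create(a)  ⇒  F.......  {a→[0]}
  4. unlink(a)  ⇒  ........  {}
  5. create(a)  ⇒  F.......  {a→[0]}
  6. create(b)  ⇒  FF......  {a→[0]; b→[1]}
  7. unlink(b)  ⇒  F.......  {a→[0]}
  8. create(b)  ⇒  FF......  {a→[0]; b→[1]}
  9. unlink(b)  ⇒  F.......  {a→[0]}
  10. create(b)  ⇒  FF......  {a→[0]; b→[1]}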